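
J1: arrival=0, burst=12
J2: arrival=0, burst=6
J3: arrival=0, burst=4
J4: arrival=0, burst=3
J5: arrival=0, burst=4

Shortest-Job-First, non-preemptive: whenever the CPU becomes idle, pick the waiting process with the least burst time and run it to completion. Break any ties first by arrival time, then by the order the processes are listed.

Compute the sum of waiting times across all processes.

Schedule: | J4 0-3 | J3 3-7 | J5 7-11 | J2 11-17 | J1 17-29 |
Completion: J1=29  J2=17  J3=7  J4=3  J5=11
Turnaround (C−A): J1=29  J2=17  J3=7  J4=3  J5=11
Waiting = turnaround − burst: J1=17, J2=11, J3=3, J4=0, J5=7
Total waiting = 17 + 11 + 3 + 0 + 7 = 38

38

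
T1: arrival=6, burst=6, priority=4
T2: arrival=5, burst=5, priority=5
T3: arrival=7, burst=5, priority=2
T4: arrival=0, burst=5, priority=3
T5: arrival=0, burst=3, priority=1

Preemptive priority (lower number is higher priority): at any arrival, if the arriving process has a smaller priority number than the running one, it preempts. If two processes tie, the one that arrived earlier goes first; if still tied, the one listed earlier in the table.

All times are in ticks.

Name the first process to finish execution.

T5

Gantt: | T5 0-3 | T4 3-7 | T3 7-12 | T4 12-13 | T1 13-19 | T2 19-24 |
Completion: T1=19  T2=24  T3=12  T4=13  T5=3
Finish order: T5 → T3 → T4 → T1 → T2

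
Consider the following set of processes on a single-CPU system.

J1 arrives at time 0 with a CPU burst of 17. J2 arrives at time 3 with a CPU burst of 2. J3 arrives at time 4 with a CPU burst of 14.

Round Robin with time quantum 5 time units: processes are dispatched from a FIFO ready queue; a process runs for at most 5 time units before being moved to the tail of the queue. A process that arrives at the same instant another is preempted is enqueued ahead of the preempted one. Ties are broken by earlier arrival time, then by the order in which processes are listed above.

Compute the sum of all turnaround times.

64

Gantt: | J1 0-5 | J2 5-7 | J3 7-12 | J1 12-17 | J3 17-22 | J1 22-27 | J3 27-31 | J1 31-33 |
Completion: J1=33  J2=7  J3=31
Turnaround (C−A): J1=33  J2=4  J3=27
Turnaround = completion − arrival: J1=33, J2=4, J3=27
Total turnaround = 33 + 4 + 27 = 64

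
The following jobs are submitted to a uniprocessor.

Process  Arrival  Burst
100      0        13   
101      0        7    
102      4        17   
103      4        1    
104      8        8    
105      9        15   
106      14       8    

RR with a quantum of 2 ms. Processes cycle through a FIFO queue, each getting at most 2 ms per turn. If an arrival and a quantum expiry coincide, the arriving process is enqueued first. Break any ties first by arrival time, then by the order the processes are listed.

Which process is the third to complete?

Schedule: | 100 0-2 | 101 2-4 | 100 4-6 | 102 6-8 | 103 8-9 | 101 9-11 | 100 11-13 | 104 13-15 | 102 15-17 | 105 17-19 | 101 19-21 | 100 21-23 | 106 23-25 | 104 25-27 | 102 27-29 | 105 29-31 | 101 31-32 | 100 32-34 | 106 34-36 | 104 36-38 | 102 38-40 | 105 40-42 | 100 42-44 | 106 44-46 | 104 46-48 | 102 48-50 | 105 50-52 | 100 52-53 | 106 53-55 | 102 55-57 | 105 57-59 | 102 59-61 | 105 61-63 | 102 63-65 | 105 65-67 | 102 67-68 | 105 68-69 |
Completion: 100=53  101=32  102=68  103=9  104=48  105=69  106=55
Turnaround (C−A): 100=53  101=32  102=64  103=5  104=40  105=60  106=41
Finish order: 103 → 101 → 104 → 100 → 106 → 102 → 105

104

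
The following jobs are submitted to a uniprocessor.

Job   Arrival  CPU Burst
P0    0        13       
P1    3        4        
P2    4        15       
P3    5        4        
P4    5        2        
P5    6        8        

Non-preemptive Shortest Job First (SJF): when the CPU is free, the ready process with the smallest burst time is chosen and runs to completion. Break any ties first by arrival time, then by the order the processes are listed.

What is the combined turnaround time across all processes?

124

Timeline: | P0 0-13 | P4 13-15 | P1 15-19 | P3 19-23 | P5 23-31 | P2 31-46 |
Completion: P0=13  P1=19  P2=46  P3=23  P4=15  P5=31
Turnaround (C−A): P0=13  P1=16  P2=42  P3=18  P4=10  P5=25
Turnaround = completion − arrival: P0=13, P1=16, P2=42, P3=18, P4=10, P5=25
Total turnaround = 13 + 16 + 42 + 18 + 10 + 25 = 124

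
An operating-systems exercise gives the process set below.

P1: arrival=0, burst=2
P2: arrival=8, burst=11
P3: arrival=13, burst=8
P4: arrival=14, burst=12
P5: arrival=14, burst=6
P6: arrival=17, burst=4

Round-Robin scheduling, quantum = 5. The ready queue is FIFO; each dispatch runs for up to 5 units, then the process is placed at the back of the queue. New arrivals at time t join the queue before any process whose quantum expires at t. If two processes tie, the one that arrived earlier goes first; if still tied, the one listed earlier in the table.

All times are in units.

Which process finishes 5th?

Schedule: | P1 0-2 | idle 2-8 | P2 8-13 | P3 13-18 | P2 18-23 | P4 23-28 | P5 28-33 | P6 33-37 | P3 37-40 | P2 40-41 | P4 41-46 | P5 46-47 | P4 47-49 |
Completion: P1=2  P2=41  P3=40  P4=49  P5=47  P6=37
Finish order: P1 → P6 → P3 → P2 → P5 → P4

P5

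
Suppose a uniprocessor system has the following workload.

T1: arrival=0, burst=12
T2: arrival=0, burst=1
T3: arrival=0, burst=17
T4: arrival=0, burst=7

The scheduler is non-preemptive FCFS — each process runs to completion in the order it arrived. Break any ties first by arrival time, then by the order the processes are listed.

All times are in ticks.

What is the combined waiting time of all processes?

55

Gantt: | T1 0-12 | T2 12-13 | T3 13-30 | T4 30-37 |
Completion: T1=12  T2=13  T3=30  T4=37
Waiting = turnaround − burst: T1=0, T2=12, T3=13, T4=30
Total waiting = 0 + 12 + 13 + 30 = 55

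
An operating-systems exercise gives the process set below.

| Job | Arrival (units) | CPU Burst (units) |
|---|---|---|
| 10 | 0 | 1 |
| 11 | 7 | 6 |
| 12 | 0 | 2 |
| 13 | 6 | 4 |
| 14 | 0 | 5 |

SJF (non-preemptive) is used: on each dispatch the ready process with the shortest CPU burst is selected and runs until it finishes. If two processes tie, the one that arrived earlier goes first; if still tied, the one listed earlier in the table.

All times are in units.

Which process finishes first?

Schedule: | 10 0-1 | 12 1-3 | 14 3-8 | 13 8-12 | 11 12-18 |
Completion: 10=1  11=18  12=3  13=12  14=8
Turnaround (C−A): 10=1  11=11  12=3  13=6  14=8
Finish order: 10 → 12 → 14 → 13 → 11

10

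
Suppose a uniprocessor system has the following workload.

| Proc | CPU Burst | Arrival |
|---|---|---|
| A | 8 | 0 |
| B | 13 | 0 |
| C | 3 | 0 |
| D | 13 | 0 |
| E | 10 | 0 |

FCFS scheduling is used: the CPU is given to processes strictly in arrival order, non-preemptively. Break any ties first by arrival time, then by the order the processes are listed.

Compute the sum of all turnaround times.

137

Gantt: | A 0-8 | B 8-21 | C 21-24 | D 24-37 | E 37-47 |
Completion: A=8  B=21  C=24  D=37  E=47
Turnaround = completion − arrival: A=8, B=21, C=24, D=37, E=47
Total turnaround = 8 + 21 + 24 + 37 + 47 = 137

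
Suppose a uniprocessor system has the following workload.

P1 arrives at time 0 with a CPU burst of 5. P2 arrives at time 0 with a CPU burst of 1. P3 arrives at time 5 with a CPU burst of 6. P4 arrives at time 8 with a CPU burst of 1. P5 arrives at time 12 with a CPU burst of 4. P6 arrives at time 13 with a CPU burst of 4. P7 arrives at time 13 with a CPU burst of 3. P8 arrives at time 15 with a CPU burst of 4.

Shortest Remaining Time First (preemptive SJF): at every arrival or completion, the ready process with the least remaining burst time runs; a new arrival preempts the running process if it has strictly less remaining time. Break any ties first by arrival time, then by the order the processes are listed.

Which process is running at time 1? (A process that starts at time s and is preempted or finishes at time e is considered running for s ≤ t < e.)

P1

Timeline: | P2 0-1 | P1 1-6 | P3 6-8 | P4 8-9 | P3 9-13 | P7 13-16 | P5 16-20 | P6 20-24 | P8 24-28 |
Completion: P1=6  P2=1  P3=13  P4=9  P5=20  P6=24  P7=16  P8=28
Turnaround (C−A): P1=6  P2=1  P3=8  P4=1  P5=8  P6=11  P7=3  P8=13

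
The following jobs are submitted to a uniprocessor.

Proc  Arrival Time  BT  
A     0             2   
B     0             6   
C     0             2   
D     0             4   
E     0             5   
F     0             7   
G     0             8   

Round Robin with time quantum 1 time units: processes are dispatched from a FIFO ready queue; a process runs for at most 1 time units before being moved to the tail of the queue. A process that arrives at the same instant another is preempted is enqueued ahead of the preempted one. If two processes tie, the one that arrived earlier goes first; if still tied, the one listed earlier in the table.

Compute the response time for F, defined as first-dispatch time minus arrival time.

5

Timeline: | A 0-1 | B 1-2 | C 2-3 | D 3-4 | E 4-5 | F 5-6 | G 6-7 | A 7-8 | B 8-9 | C 9-10 | D 10-11 | E 11-12 | F 12-13 | G 13-14 | B 14-15 | D 15-16 | E 16-17 | F 17-18 | G 18-19 | B 19-20 | D 20-21 | E 21-22 | F 22-23 | G 23-24 | B 24-25 | E 25-26 | F 26-27 | G 27-28 | B 28-29 | F 29-30 | G 30-31 | F 31-32 | G 32-34 |
Completion: A=8  B=29  C=10  D=21  E=26  F=32  G=34
Turnaround (C−A): A=8  B=29  C=10  D=21  E=26  F=32  G=34
Response(F) = first start − arrival = 5 − 0 = 5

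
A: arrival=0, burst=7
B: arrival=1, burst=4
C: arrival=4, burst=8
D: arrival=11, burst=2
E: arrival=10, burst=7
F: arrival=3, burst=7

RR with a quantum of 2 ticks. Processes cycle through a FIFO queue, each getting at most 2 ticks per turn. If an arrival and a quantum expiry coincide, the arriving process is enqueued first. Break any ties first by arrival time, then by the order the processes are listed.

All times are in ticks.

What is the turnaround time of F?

27

Timeline: | A 0-2 | B 2-4 | A 4-6 | F 6-8 | C 8-10 | B 10-12 | A 12-14 | F 14-16 | E 16-18 | C 18-20 | D 20-22 | A 22-23 | F 23-25 | E 25-27 | C 27-29 | F 29-30 | E 30-32 | C 32-34 | E 34-35 |
Completion: A=23  B=12  C=34  D=22  E=35  F=30
Turnaround (C−A): A=23  B=11  C=30  D=11  E=25  F=27
Turnaround(F) = completion − arrival = 30 − 3 = 27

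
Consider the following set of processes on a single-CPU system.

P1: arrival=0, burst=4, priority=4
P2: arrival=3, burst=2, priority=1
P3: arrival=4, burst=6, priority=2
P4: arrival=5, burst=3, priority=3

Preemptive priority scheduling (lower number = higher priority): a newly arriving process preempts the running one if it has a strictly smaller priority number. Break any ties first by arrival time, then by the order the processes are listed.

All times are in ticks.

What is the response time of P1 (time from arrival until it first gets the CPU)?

0

Schedule: | P1 0-3 | P2 3-5 | P3 5-11 | P4 11-14 | P1 14-15 |
Completion: P1=15  P2=5  P3=11  P4=14
Turnaround (C−A): P1=15  P2=2  P3=7  P4=9
Response(P1) = first start − arrival = 0 − 0 = 0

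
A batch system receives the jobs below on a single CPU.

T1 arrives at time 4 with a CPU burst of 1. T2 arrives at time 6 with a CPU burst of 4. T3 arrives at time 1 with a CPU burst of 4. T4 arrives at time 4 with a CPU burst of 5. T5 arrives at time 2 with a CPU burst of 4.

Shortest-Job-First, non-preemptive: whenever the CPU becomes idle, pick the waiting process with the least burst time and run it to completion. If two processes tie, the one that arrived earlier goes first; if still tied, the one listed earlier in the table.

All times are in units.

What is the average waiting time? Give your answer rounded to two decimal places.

3.80

Timeline: | idle 0-1 | T3 1-5 | T1 5-6 | T5 6-10 | T2 10-14 | T4 14-19 |
Completion: T1=6  T2=14  T3=5  T4=19  T5=10
Waiting times: T1=1, T2=4, T3=0, T4=10, T5=4
Average waiting = (1+4+0+10+4) / 5 = 19/5 = 3.80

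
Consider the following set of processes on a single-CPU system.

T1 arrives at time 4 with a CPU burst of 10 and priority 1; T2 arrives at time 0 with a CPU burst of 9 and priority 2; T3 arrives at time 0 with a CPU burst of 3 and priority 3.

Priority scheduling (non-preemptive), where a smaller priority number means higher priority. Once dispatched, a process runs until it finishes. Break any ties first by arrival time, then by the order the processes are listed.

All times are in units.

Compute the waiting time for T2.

Gantt: | T2 0-9 | T1 9-19 | T3 19-22 |
Completion: T1=19  T2=9  T3=22
Waiting(T2) = turnaround − burst = 9 − 9 = 0

0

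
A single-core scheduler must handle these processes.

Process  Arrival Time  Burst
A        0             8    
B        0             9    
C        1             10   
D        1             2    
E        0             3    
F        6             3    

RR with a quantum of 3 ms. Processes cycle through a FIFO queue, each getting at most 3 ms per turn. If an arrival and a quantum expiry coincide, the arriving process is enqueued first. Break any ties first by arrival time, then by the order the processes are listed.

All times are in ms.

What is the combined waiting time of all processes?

94

Schedule: | A 0-3 | B 3-6 | E 6-9 | C 9-12 | D 12-14 | A 14-17 | F 17-20 | B 20-23 | C 23-26 | A 26-28 | B 28-31 | C 31-35 |
Completion: A=28  B=31  C=35  D=14  E=9  F=20
Turnaround (C−A): A=28  B=31  C=34  D=13  E=9  F=14
Waiting = turnaround − burst: A=20, B=22, C=24, D=11, E=6, F=11
Total waiting = 20 + 22 + 24 + 11 + 6 + 11 = 94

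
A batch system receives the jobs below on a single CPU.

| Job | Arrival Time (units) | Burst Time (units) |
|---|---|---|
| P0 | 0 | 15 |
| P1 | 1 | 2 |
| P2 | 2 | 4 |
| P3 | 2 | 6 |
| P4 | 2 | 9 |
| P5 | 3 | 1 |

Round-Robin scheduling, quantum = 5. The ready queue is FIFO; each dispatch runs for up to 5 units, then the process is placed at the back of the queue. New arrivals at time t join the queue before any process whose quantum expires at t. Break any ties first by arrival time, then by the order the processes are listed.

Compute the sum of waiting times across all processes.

90

Schedule: | P0 0-5 | P1 5-7 | P2 7-11 | P3 11-16 | P4 16-21 | P5 21-22 | P0 22-27 | P3 27-28 | P4 28-32 | P0 32-37 |
Completion: P0=37  P1=7  P2=11  P3=28  P4=32  P5=22
Turnaround (C−A): P0=37  P1=6  P2=9  P3=26  P4=30  P5=19
Waiting = turnaround − burst: P0=22, P1=4, P2=5, P3=20, P4=21, P5=18
Total waiting = 22 + 4 + 5 + 20 + 21 + 18 = 90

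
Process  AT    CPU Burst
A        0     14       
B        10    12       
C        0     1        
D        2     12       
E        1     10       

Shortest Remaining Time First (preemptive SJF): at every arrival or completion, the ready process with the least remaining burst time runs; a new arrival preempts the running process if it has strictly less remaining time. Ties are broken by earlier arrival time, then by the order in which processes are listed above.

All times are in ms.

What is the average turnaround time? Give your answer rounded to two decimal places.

Schedule: | C 0-1 | E 1-11 | D 11-23 | B 23-35 | A 35-49 |
Completion: A=49  B=35  C=1  D=23  E=11
Turnaround (C−A): A=49  B=25  C=1  D=21  E=10
Turnaround times: A=49, B=25, C=1, D=21, E=10
Average turnaround = (49+25+1+21+10) / 5 = 106/5 = 21.20

21.20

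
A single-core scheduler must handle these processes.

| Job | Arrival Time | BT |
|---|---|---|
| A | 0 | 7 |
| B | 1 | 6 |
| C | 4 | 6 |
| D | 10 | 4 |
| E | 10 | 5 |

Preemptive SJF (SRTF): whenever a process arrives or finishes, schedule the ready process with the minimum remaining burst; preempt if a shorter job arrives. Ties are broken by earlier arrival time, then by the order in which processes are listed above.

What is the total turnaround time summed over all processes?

Gantt: | A 0-7 | B 7-13 | D 13-17 | E 17-22 | C 22-28 |
Completion: A=7  B=13  C=28  D=17  E=22
Turnaround (C−A): A=7  B=12  C=24  D=7  E=12
Turnaround = completion − arrival: A=7, B=12, C=24, D=7, E=12
Total turnaround = 7 + 12 + 24 + 7 + 12 = 62

62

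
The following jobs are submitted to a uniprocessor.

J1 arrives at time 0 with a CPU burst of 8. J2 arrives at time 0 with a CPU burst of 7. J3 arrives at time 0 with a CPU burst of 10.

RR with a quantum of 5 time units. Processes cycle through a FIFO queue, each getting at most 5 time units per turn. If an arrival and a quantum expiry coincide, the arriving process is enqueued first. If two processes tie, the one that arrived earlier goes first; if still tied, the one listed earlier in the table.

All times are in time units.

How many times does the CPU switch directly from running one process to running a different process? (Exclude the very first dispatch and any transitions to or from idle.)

5

Schedule: | J1 0-5 | J2 5-10 | J3 10-15 | J1 15-18 | J2 18-20 | J3 20-25 |
Completion: J1=18  J2=20  J3=25
Turnaround (C−A): J1=18  J2=20  J3=25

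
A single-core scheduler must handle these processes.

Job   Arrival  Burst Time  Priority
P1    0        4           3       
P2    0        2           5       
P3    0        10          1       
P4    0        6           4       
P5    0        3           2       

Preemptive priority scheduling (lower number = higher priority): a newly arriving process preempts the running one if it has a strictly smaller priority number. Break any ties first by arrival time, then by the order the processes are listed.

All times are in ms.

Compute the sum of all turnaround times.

88

Gantt: | P3 0-10 | P5 10-13 | P1 13-17 | P4 17-23 | P2 23-25 |
Completion: P1=17  P2=25  P3=10  P4=23  P5=13
Turnaround (C−A): P1=17  P2=25  P3=10  P4=23  P5=13
Turnaround = completion − arrival: P1=17, P2=25, P3=10, P4=23, P5=13
Total turnaround = 17 + 25 + 10 + 23 + 13 = 88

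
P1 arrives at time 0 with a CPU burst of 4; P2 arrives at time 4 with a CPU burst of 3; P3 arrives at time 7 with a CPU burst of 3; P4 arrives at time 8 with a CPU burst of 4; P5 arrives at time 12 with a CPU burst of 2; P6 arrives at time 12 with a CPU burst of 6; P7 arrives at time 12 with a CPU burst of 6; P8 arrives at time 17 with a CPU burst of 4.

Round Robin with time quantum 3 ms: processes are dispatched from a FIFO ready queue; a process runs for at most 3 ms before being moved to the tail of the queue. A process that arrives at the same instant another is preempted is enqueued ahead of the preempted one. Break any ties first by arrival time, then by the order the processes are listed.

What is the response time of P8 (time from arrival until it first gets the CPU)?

Gantt: | P1 0-4 | P2 4-7 | P3 7-10 | P4 10-13 | P5 13-15 | P6 15-18 | P7 18-21 | P4 21-22 | P8 22-25 | P6 25-28 | P7 28-31 | P8 31-32 |
Completion: P1=4  P2=7  P3=10  P4=22  P5=15  P6=28  P7=31  P8=32
Response(P8) = first start − arrival = 22 − 17 = 5

5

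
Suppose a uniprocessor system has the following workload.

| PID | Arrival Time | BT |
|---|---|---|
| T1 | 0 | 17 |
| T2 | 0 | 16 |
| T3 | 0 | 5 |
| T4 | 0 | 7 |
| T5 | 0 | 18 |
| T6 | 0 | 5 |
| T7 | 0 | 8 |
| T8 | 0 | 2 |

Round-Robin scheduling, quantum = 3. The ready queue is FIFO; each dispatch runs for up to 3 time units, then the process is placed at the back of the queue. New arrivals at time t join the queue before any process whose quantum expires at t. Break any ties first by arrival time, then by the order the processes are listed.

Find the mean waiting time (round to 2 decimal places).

Gantt: | T1 0-3 | T2 3-6 | T3 6-9 | T4 9-12 | T5 12-15 | T6 15-18 | T7 18-21 | T8 21-23 | T1 23-26 | T2 26-29 | T3 29-31 | T4 31-34 | T5 34-37 | T6 37-39 | T7 39-42 | T1 42-45 | T2 45-48 | T4 48-49 | T5 49-52 | T7 52-54 | T1 54-57 | T2 57-60 | T5 60-63 | T1 63-66 | T2 66-69 | T5 69-72 | T1 72-74 | T2 74-75 | T5 75-78 |
Completion: T1=74  T2=75  T3=31  T4=49  T5=78  T6=39  T7=54  T8=23
Waiting times: T1=57, T2=59, T3=26, T4=42, T5=60, T6=34, T7=46, T8=21
Average waiting = (57+59+26+42+60+34+46+21) / 8 = 345/8 = 43.13

43.13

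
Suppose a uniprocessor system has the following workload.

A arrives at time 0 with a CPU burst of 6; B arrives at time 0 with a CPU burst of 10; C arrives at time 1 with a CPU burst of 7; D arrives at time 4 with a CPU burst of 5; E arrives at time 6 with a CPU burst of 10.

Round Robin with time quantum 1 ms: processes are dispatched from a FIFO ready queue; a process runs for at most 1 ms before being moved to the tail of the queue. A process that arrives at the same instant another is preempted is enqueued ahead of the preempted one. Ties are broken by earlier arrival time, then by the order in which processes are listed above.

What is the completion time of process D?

Gantt: | A 0-1 | B 1-2 | C 2-3 | A 3-4 | B 4-5 | C 5-6 | D 6-7 | A 7-8 | B 8-9 | E 9-10 | C 10-11 | D 11-12 | A 12-13 | B 13-14 | E 14-15 | C 15-16 | D 16-17 | A 17-18 | B 18-19 | E 19-20 | C 20-21 | D 21-22 | A 22-23 | B 23-24 | E 24-25 | C 25-26 | D 26-27 | B 27-28 | E 28-29 | C 29-30 | B 30-31 | E 31-32 | B 32-33 | E 33-34 | B 34-35 | E 35-38 |
Completion: A=23  B=35  C=30  D=27  E=38
Turnaround (C−A): A=23  B=35  C=29  D=23  E=32

27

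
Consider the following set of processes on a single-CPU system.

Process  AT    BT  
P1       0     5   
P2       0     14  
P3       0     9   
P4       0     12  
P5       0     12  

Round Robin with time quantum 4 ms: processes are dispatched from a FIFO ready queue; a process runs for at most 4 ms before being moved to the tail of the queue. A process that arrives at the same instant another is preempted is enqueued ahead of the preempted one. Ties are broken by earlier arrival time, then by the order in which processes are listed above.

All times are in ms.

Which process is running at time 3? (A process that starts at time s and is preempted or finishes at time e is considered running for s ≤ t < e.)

P1

Timeline: | P1 0-4 | P2 4-8 | P3 8-12 | P4 12-16 | P5 16-20 | P1 20-21 | P2 21-25 | P3 25-29 | P4 29-33 | P5 33-37 | P2 37-41 | P3 41-42 | P4 42-46 | P5 46-50 | P2 50-52 |
Completion: P1=21  P2=52  P3=42  P4=46  P5=50
Turnaround (C−A): P1=21  P2=52  P3=42  P4=46  P5=50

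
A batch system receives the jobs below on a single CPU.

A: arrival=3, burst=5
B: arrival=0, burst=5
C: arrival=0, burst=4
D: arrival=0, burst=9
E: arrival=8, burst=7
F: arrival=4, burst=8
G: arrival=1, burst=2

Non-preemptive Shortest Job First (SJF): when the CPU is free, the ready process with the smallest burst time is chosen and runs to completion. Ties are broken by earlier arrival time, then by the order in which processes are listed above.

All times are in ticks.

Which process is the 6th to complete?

Gantt: | C 0-4 | G 4-6 | B 6-11 | A 11-16 | E 16-23 | F 23-31 | D 31-40 |
Completion: A=16  B=11  C=4  D=40  E=23  F=31  G=6
Turnaround (C−A): A=13  B=11  C=4  D=40  E=15  F=27  G=5
Finish order: C → G → B → A → E → F → D

F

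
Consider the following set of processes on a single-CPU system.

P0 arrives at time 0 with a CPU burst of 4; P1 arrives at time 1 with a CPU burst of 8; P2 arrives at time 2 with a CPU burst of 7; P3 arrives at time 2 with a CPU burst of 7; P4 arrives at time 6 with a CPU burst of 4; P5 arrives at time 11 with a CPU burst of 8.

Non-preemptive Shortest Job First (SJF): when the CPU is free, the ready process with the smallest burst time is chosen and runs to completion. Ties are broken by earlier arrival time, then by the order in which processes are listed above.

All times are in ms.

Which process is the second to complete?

Schedule: | P0 0-4 | P2 4-11 | P4 11-15 | P3 15-22 | P1 22-30 | P5 30-38 |
Completion: P0=4  P1=30  P2=11  P3=22  P4=15  P5=38
Finish order: P0 → P2 → P4 → P3 → P1 → P5

P2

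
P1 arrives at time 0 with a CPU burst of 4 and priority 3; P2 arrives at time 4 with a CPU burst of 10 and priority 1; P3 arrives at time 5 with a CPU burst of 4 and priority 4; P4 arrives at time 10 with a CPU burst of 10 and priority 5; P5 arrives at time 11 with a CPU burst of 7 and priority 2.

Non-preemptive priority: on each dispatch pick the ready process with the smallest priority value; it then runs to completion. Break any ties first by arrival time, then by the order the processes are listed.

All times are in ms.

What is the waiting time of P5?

Schedule: | P1 0-4 | P2 4-14 | P5 14-21 | P3 21-25 | P4 25-35 |
Completion: P1=4  P2=14  P3=25  P4=35  P5=21
Turnaround (C−A): P1=4  P2=10  P3=20  P4=25  P5=10
Waiting(P5) = turnaround − burst = 10 − 7 = 3

3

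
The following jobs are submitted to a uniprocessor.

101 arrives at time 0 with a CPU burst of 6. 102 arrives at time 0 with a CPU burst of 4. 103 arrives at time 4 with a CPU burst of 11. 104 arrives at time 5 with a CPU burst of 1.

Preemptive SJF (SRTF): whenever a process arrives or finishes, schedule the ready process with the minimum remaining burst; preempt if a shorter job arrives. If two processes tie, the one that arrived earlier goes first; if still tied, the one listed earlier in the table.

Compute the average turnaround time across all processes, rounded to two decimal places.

Gantt: | 102 0-4 | 101 4-5 | 104 5-6 | 101 6-11 | 103 11-22 |
Completion: 101=11  102=4  103=22  104=6
Turnaround times: 101=11, 102=4, 103=18, 104=1
Average turnaround = (11+4+18+1) / 4 = 34/4 = 8.50

8.50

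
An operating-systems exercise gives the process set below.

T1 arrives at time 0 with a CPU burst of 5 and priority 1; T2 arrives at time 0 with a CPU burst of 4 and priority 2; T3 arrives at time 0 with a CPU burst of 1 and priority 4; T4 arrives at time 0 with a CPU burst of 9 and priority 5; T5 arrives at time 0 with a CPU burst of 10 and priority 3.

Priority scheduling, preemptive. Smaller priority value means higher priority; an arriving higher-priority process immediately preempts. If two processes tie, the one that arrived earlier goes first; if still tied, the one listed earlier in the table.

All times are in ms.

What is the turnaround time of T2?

Timeline: | T1 0-5 | T2 5-9 | T5 9-19 | T3 19-20 | T4 20-29 |
Completion: T1=5  T2=9  T3=20  T4=29  T5=19
Turnaround (C−A): T1=5  T2=9  T3=20  T4=29  T5=19
Turnaround(T2) = completion − arrival = 9 − 0 = 9

9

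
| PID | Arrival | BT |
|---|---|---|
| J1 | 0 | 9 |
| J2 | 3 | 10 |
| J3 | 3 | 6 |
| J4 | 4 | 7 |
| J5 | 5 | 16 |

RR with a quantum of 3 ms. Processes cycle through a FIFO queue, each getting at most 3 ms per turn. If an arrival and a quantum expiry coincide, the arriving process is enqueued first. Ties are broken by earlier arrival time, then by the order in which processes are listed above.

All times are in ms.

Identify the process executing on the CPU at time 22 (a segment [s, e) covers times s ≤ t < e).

Gantt: | J1 0-3 | J2 3-6 | J3 6-9 | J1 9-12 | J4 12-15 | J5 15-18 | J2 18-21 | J3 21-24 | J1 24-27 | J4 27-30 | J5 30-33 | J2 33-36 | J4 36-37 | J5 37-40 | J2 40-41 | J5 41-48 |
Completion: J1=27  J2=41  J3=24  J4=37  J5=48
Turnaround (C−A): J1=27  J2=38  J3=21  J4=33  J5=43

J3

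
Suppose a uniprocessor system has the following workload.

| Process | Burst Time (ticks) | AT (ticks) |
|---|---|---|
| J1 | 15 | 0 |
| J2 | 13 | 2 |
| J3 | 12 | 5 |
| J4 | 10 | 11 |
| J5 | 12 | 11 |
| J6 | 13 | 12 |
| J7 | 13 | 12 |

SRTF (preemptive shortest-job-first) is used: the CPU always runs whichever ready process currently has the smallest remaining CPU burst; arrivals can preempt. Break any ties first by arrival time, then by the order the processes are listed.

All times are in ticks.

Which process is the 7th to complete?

J7

Gantt: | J1 0-15 | J4 15-25 | J3 25-37 | J5 37-49 | J2 49-62 | J6 62-75 | J7 75-88 |
Completion: J1=15  J2=62  J3=37  J4=25  J5=49  J6=75  J7=88
Turnaround (C−A): J1=15  J2=60  J3=32  J4=14  J5=38  J6=63  J7=76
Finish order: J1 → J4 → J3 → J5 → J2 → J6 → J7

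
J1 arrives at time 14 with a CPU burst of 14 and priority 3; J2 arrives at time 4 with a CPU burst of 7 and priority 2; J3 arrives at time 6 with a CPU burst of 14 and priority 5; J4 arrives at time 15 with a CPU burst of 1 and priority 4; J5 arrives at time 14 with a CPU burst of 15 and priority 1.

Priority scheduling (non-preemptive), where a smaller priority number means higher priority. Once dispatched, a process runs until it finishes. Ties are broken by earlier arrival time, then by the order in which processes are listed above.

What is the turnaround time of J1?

Timeline: | idle 0-4 | J2 4-11 | J3 11-25 | J5 25-40 | J1 40-54 | J4 54-55 |
Completion: J1=54  J2=11  J3=25  J4=55  J5=40
Turnaround(J1) = completion − arrival = 54 − 14 = 40

40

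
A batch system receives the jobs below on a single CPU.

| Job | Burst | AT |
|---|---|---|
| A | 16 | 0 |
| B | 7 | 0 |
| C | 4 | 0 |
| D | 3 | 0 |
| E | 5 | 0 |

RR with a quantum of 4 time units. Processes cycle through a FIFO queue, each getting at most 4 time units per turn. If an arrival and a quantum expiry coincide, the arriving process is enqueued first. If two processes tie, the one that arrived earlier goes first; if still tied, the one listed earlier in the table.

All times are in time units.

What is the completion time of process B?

26

Schedule: | A 0-4 | B 4-8 | C 8-12 | D 12-15 | E 15-19 | A 19-23 | B 23-26 | E 26-27 | A 27-35 |
Completion: A=35  B=26  C=12  D=15  E=27
Turnaround (C−A): A=35  B=26  C=12  D=15  E=27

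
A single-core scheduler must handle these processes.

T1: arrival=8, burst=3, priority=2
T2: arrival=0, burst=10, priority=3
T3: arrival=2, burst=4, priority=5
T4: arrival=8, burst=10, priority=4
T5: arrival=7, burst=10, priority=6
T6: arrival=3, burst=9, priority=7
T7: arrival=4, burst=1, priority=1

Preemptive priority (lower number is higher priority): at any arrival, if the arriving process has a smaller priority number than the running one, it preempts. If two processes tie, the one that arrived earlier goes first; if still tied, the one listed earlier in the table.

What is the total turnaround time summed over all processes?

135

Schedule: | T2 0-4 | T7 4-5 | T2 5-8 | T1 8-11 | T2 11-14 | T4 14-24 | T3 24-28 | T5 28-38 | T6 38-47 |
Completion: T1=11  T2=14  T3=28  T4=24  T5=38  T6=47  T7=5
Turnaround (C−A): T1=3  T2=14  T3=26  T4=16  T5=31  T6=44  T7=1
Turnaround = completion − arrival: T1=3, T2=14, T3=26, T4=16, T5=31, T6=44, T7=1
Total turnaround = 3 + 14 + 26 + 16 + 31 + 44 + 1 = 135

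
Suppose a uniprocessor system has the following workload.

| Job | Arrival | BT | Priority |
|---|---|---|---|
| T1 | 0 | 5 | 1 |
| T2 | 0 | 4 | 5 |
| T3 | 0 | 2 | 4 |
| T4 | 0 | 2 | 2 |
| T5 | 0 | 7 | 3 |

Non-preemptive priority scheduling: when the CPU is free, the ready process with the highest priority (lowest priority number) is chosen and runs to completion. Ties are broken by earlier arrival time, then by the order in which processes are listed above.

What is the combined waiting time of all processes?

42

Timeline: | T1 0-5 | T4 5-7 | T5 7-14 | T3 14-16 | T2 16-20 |
Completion: T1=5  T2=20  T3=16  T4=7  T5=14
Turnaround (C−A): T1=5  T2=20  T3=16  T4=7  T5=14
Waiting = turnaround − burst: T1=0, T2=16, T3=14, T4=5, T5=7
Total waiting = 0 + 16 + 14 + 5 + 7 = 42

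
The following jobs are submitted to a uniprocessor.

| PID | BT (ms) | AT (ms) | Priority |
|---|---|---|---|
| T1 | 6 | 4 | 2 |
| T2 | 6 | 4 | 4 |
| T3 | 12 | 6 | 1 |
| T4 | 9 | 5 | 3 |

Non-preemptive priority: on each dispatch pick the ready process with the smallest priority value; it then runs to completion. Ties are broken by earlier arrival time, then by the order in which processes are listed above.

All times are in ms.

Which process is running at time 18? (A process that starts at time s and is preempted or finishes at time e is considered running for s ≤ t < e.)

T3

Gantt: | idle 0-4 | T1 4-10 | T3 10-22 | T4 22-31 | T2 31-37 |
Completion: T1=10  T2=37  T3=22  T4=31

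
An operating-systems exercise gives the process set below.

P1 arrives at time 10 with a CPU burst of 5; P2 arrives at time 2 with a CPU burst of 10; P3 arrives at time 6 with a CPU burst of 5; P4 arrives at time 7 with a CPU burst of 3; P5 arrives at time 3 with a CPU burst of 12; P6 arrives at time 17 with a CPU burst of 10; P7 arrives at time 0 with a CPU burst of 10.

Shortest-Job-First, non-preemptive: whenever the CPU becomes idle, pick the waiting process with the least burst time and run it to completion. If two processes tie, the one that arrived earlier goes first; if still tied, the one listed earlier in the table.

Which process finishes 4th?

Timeline: | P7 0-10 | P4 10-13 | P3 13-18 | P1 18-23 | P2 23-33 | P6 33-43 | P5 43-55 |
Completion: P1=23  P2=33  P3=18  P4=13  P5=55  P6=43  P7=10
Finish order: P7 → P4 → P3 → P1 → P2 → P6 → P5

P1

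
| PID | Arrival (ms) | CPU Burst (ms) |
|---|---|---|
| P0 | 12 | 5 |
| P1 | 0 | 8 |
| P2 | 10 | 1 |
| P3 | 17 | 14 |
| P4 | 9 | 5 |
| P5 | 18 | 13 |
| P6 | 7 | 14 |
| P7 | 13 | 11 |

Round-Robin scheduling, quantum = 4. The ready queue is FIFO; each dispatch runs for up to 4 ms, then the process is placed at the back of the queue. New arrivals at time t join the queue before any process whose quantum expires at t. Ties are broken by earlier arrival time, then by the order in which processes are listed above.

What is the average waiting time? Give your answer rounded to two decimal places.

Timeline: | P1 0-8 | P6 8-12 | P4 12-16 | P2 16-17 | P0 17-21 | P6 21-25 | P7 25-29 | P4 29-30 | P3 30-34 | P5 34-38 | P0 38-39 | P6 39-43 | P7 43-47 | P3 47-51 | P5 51-55 | P6 55-57 | P7 57-60 | P3 60-64 | P5 64-68 | P3 68-70 | P5 70-71 |
Completion: P0=39  P1=8  P2=17  P3=70  P4=30  P5=71  P6=57  P7=60
Waiting times: P0=22, P1=0, P2=6, P3=39, P4=16, P5=40, P6=36, P7=36
Average waiting = (22+0+6+39+16+40+36+36) / 8 = 195/8 = 24.38

24.38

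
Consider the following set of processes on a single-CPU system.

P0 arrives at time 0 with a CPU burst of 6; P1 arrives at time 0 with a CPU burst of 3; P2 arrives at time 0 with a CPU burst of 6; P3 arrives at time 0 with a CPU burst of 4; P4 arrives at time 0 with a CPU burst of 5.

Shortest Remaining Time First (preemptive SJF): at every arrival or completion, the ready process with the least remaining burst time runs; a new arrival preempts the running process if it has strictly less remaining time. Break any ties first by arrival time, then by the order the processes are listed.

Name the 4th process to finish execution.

Gantt: | P1 0-3 | P3 3-7 | P4 7-12 | P0 12-18 | P2 18-24 |
Completion: P0=18  P1=3  P2=24  P3=7  P4=12
Turnaround (C−A): P0=18  P1=3  P2=24  P3=7  P4=12
Finish order: P1 → P3 → P4 → P0 → P2

P0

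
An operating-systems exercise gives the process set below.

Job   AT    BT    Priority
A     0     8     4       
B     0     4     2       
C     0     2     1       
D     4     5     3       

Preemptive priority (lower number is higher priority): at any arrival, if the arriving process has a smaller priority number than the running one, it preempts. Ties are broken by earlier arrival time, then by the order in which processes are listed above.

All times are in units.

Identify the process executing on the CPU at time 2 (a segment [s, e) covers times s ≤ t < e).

Schedule: | C 0-2 | B 2-6 | D 6-11 | A 11-19 |
Completion: A=19  B=6  C=2  D=11

B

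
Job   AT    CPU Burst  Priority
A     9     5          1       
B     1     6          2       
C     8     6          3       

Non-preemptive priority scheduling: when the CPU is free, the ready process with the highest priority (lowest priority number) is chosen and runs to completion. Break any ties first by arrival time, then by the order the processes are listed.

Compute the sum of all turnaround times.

22

Gantt: | idle 0-1 | B 1-7 | idle 7-8 | C 8-14 | A 14-19 |
Completion: A=19  B=7  C=14
Turnaround (C−A): A=10  B=6  C=6
Turnaround = completion − arrival: A=10, B=6, C=6
Total turnaround = 10 + 6 + 6 = 22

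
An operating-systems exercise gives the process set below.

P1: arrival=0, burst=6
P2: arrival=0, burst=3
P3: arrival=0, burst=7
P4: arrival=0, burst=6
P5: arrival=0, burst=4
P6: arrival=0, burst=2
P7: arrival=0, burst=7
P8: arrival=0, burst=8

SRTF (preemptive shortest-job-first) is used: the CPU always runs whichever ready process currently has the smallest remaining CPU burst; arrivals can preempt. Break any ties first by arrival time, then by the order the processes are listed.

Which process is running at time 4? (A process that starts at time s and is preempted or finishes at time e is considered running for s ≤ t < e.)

P2

Gantt: | P6 0-2 | P2 2-5 | P5 5-9 | P1 9-15 | P4 15-21 | P3 21-28 | P7 28-35 | P8 35-43 |
Completion: P1=15  P2=5  P3=28  P4=21  P5=9  P6=2  P7=35  P8=43
Turnaround (C−A): P1=15  P2=5  P3=28  P4=21  P5=9  P6=2  P7=35  P8=43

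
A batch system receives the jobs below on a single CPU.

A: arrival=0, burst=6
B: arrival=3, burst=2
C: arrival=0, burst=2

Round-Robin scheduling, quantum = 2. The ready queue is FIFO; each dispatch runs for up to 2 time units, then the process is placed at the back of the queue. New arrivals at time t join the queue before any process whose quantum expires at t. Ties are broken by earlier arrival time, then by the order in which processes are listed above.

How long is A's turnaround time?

10

Gantt: | A 0-2 | C 2-4 | A 4-6 | B 6-8 | A 8-10 |
Completion: A=10  B=8  C=4
Turnaround (C−A): A=10  B=5  C=4
Turnaround(A) = completion − arrival = 10 − 0 = 10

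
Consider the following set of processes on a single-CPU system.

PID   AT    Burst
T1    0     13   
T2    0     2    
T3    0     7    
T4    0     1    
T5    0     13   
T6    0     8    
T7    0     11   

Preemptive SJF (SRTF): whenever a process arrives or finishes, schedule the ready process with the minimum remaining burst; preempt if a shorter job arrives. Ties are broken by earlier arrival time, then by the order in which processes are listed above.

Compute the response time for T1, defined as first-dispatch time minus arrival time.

Gantt: | T4 0-1 | T2 1-3 | T3 3-10 | T6 10-18 | T7 18-29 | T1 29-42 | T5 42-55 |
Completion: T1=42  T2=3  T3=10  T4=1  T5=55  T6=18  T7=29
Turnaround (C−A): T1=42  T2=3  T3=10  T4=1  T5=55  T6=18  T7=29
Response(T1) = first start − arrival = 29 − 0 = 29

29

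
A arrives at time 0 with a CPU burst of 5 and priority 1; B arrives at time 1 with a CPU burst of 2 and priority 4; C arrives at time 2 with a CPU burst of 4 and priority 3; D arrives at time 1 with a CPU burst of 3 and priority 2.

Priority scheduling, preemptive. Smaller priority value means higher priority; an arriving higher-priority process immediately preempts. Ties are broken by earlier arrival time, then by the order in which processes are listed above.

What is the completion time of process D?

8

Timeline: | A 0-5 | D 5-8 | C 8-12 | B 12-14 |
Completion: A=5  B=14  C=12  D=8
Turnaround (C−A): A=5  B=13  C=10  D=7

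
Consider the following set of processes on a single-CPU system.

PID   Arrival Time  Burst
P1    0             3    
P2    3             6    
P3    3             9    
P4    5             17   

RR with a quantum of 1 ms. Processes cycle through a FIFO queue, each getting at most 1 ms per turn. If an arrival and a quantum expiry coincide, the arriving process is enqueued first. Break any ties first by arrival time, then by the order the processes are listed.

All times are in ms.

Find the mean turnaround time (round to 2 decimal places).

17.75

Schedule: | P1 0-3 | P2 3-4 | P3 4-5 | P2 5-6 | P4 6-7 | P3 7-8 | P2 8-9 | P4 9-10 | P3 10-11 | P2 11-12 | P4 12-13 | P3 13-14 | P2 14-15 | P4 15-16 | P3 16-17 | P2 17-18 | P4 18-19 | P3 19-20 | P4 20-21 | P3 21-22 | P4 22-23 | P3 23-24 | P4 24-25 | P3 25-26 | P4 26-35 |
Completion: P1=3  P2=18  P3=26  P4=35
Turnaround (C−A): P1=3  P2=15  P3=23  P4=30
Turnaround times: P1=3, P2=15, P3=23, P4=30
Average turnaround = (3+15+23+30) / 4 = 71/4 = 17.75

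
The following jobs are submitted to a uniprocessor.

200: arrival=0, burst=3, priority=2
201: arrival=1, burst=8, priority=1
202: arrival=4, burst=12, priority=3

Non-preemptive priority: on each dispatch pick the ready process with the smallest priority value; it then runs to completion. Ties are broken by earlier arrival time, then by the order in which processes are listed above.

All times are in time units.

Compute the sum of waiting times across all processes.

9

Timeline: | 200 0-3 | 201 3-11 | 202 11-23 |
Completion: 200=3  201=11  202=23
Waiting = turnaround − burst: 200=0, 201=2, 202=7
Total waiting = 0 + 2 + 7 = 9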